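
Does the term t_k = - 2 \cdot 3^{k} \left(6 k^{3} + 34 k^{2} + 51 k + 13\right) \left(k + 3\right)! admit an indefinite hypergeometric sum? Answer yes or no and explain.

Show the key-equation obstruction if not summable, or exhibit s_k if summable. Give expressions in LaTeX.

Yes. s_k = - 2 \cdot 3^{k} \left(2 k^{2} - 1\right) \left(k + 3\right)!.

Step 1: r(k) = 3*(6*k**4 + 76*k**3 + 345*k**2 + 652*k + 416)/(6*k**3 + 34*k**2 + 51*k + 13).
Gosper form: A/B · C(k+1)/C(k) with A=3*k + 12, B=1, C=k**3 + 17*k**2/3 + 17*k/2 + 13/6.
f must satisfy (3*k + 12)·f(k+1) − (1)·f(k) = k**3 + 17*k**2/3 + 17*k/2 + 13/6.
From deg A=1, deg B=0, deg C=3: d=2.
Solve for f: f(k) = (2*k**2 - 1)/6 (degree 2 ≤ 2).
Then R = B(k−1)f/C = (2*k**2 - 1)/(6*k**3 + 34*k**2 + 51*k + 13), so s_k = R(k)·t_k = -2*3**k*(2*k**2 - 1)*factorial(k + 3).
Check: Δs_k = -2*3**k*(6*k**3 + 34*k**2 + 51*k + 13)*factorial(k + 3). ✓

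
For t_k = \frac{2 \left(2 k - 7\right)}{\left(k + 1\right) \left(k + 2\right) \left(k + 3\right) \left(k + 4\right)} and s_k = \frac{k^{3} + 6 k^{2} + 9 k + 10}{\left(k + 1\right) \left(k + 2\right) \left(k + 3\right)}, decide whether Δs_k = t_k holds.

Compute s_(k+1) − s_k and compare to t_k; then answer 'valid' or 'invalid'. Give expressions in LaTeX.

valid (s_(k+1) − s_k reduces to t_k)

s_(k+1) = (9*k + (k + 1)**3 + 6*(k + 1)**2 + 19)/((k + 2)*(k + 3)*(k + 4))
s_(k+1) − s_k = 2*(2*k - 7)/(k**4 + 10*k**3 + 35*k**2 + 50*k + 24)
(s_(k+1) − s_k) − t_k = 0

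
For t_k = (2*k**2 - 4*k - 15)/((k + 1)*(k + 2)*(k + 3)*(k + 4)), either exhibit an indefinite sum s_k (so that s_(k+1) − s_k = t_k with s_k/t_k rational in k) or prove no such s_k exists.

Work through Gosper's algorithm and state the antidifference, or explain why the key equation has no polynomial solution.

Step 1: r(k) = (k + 1)*(4*k - 2*(k + 1)**2 + 19)/((k + 5)*(-2*k**2 + 4*k + 15)).
A = k + 1, B = k + 5, C = k**2 - 2*k - 15/2.
Set up (k + 1)·f(k+1) − (k + 4)·f(k) − (k**2 - 2*k - 15/2) = 0.
From deg A=1, deg B=1, deg C=2: d=3.
Solving with deg f ≤ 3: f(k) = -k*(2*k**2 + 18*k + 25)/6.
So s_k = (B(k−1)f/C)·t_k = (-k*(k + 4)*(2*k**2 + 18*k + 25)/(3*(2*k**2 - 4*k - 15)))·t_k = k*(-2*k**2 - 18*k - 25)/(3*(k + 1)*(k + 2)*(k + 3)).
Verify: (2*k**2 - 4*k - 15)/(k**4 + 10*k**3 + 35*k**2 + 50*k + 24) matches t_k.

s_k = k*(-2*k**2 - 18*k - 25)/(3*(k + 1)*(k + 2)*(k + 3))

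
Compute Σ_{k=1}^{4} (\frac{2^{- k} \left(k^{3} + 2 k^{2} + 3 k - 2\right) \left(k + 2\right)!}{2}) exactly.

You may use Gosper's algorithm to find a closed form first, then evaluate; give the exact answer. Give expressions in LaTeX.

The ratio is (k**4 + 8*k**3 + 25*k**2 + 34*k + 12)/(2*(k**3 + 2*k**2 + 3*k - 2)).
So A=k/2 + 3/2 and B=1, with C=k**3 + 2*k**2 + 3*k - 2.
f must satisfy (k/2 + 3/2)·f(k+1) − (1)·f(k) = k**3 + 2*k**2 + 3*k - 2.
Degrees (1,0,3) ⇒ d ≤ 2.
A polynomial solution: f(k) = 2*(k - 2)*(k + 1).
Get s_k = R·t_k = (k - 2)*(k + 1)*factorial(k + 2)/2**k with R(k) = B(k−1)f(k)/C(k) = 2*(k - 2)*(k + 1)/(k**3 + 2*k**2 + 3*k - 2).
Verify: (k**3 + 2*k**2 + 3*k - 2)*factorial(k + 2)/(2*2**k) matches t_k.
Telescoping: Σ = s_(5) − s_(1) = 2835 − (-6) = 2841.

Σ = 2841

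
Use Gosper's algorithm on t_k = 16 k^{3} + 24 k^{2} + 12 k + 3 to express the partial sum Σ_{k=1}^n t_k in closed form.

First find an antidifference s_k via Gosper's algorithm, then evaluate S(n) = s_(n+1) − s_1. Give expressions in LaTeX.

S(n) = n \left(4 n^{3} + 16 n^{2} + 22 n + 13\right)

r(k) = (16*k**3 + 72*k**2 + 108*k + 55)/(16*k**3 + 24*k**2 + 12*k + 3) after simplifying.
A = 1, B = 1, C = k**3 + 3*k**2/2 + 3*k/4 + 3/16.
Set up (1)·f(k+1) − (1)·f(k) − (k**3 + 3*k**2/2 + 3*k/4 + 3/16) = 0.
From deg A=0, deg B=0, deg C=3: d=4.
Coefficient equations give f(k) = k*(4*k**3 - 2*k + 1)/16.
R(k) = B(k−1)·f(k)/C(k) = k*(4*k**3 - 2*k + 1)/(16*k**3 + 24*k**2 + 12*k + 3); s_k = R·t_k = k*(4*k**3 - 2*k + 1).
s_(k+1) − s_k = 16*k**3 + 24*k**2 + 12*k + 3 = t_k.
Evaluate: s_(n+1) = 4*n**4 + 16*n**3 + 22*n**2 + 13*n + 3; subtract s_(1) = 3 ⇒ S(n) = n*(4*n**3 + 16*n**2 + 22*n + 13).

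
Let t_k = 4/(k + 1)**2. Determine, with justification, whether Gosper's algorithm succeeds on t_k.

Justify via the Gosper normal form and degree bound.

No — key equation has no polynomial f.

The ratio is (k + 1)**2/(k + 2)**2.
Take A(k)=k**2 + 2*k + 1, B(k)=k**2 + 4*k + 4, C(k)=1.
f must satisfy (k**2 + 2*k + 1)·f(k+1) − (k**2 + 2*k + 1)·f(k) = 1.
Degrees (2,2,0) ⇒ d ≤ 0.
Put f(k) = c0: A·f(k+1) − B(k−1)·f(k) − C = -1; need -1 = 0 — inconsistent ⇒ no f, not summable.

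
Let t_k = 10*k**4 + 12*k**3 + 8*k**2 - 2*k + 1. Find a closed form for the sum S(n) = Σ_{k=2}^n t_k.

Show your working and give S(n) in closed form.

S(n) = 2*n**5 + 8*n**4 + 12*n**3 + 6*n**2 + n - 29

t_(k+1)/t_k = (10*k**4 + 52*k**3 + 104*k**2 + 90*k + 29)/(10*k**4 + 12*k**3 + 8*k**2 - 2*k + 1).
A = 1, B = 1, C = k**4 + 6*k**3/5 + 4*k**2/5 - k/5 + 1/10.
Need (1)·f(k+1) − (1)·f(k) = k**4 + 6*k**3/5 + 4*k**2/5 - k/5 + 1/10.
Bound: deg f ≤ 5.
Solve for f: f(k) = k*(2*k**4 - 2*k**3 - 2*k + 3)/10 (degree 5 ≤ 5).
Certificate R = B(k−1)f/C = k*(2*k**4 - 2*k**3 - 2*k + 3)/(10*k**4 + 12*k**3 + 8*k**2 - 2*k + 1) gives s_k = k*(2*k**4 - 2*k**3 - 2*k + 3).
Δs = 10*k**4 + 12*k**3 + 8*k**2 - 2*k + 1, as required.
Telescope: S(n) = s_(n+1) − s_(2) = 2*n**5 + 8*n**4 + 12*n**3 + 6*n**2 + n + 1 − (30) = 2*n**5 + 8*n**4 + 12*n**3 + 6*n**2 + n - 29.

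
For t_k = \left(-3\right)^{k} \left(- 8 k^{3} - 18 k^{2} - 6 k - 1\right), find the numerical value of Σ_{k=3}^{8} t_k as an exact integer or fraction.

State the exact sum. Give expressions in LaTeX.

t_(k+1)/t_k = 3*(-8*k**3 - 42*k**2 - 66*k - 33)/(8*k**3 + 18*k**2 + 6*k + 1).
Gosper form: A/B · C(k+1)/C(k) with A=-3, B=1, C=k**3 + 9*k**2/4 + 3*k/4 + 1/8.
Solve (-3)·f(k+1) − (1)·f(k) = k**3 + 9*k**2/4 + 3*k/4 + 1/8.
From deg A=0, deg B=0, deg C=3: d=3.
A polynomial solution: f(k) = -(k - 1)*(2*k**2 + 2*k - 1)/8.
So s_k = (B(k−1)f/C)·t_k = (-(k - 1)*(2*k**2 + 2*k - 1)/(8*k**3 + 18*k**2 + 6*k + 1))·t_k = (-3)**k*(2*k**3 - 3*k + 1).
Δs = (-3)**k*(-2*k**3 + 12*k - 6*(k + 1)**3 + 5), as required.
Sum = s_(9) − s_(3); s_(9) = -28186056, s_(3) = -1242 ⇒ -28184814.

Σ = -28184814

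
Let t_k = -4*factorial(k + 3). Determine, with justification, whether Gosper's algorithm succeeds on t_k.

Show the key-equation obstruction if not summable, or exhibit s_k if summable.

No — negative degree bound, so no certificate f.

r(k) = k + 4 after simplifying.
Normal form (A,B,C) = (k + 4, 1, 1).
Solve (k + 4)·f(k+1) − (1)·f(k) = 1.
d = -1 from the (1,0,0) case.
d = -1 < 0 ⇒ no nonzero polynomial f; not summable.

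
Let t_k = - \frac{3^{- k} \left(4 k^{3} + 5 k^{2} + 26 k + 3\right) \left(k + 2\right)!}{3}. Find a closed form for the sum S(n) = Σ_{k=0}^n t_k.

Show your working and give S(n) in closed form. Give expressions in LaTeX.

S(n) = \frac{3^{- n} \left(6 \cdot 3^{n} - 4 n^{5} n! - 29 n^{4} n! - 76 n^{3} n! - 91 n^{2} n! - 52 n n! - 12 n!\right)}{3}

Ratio r(k) = (4*k**4 + 29*k**3 + 99*k**2 + 182*k + 114)/(3*(4*k**3 + 5*k**2 + 26*k + 3)).
Factor: A=k/3 + 1; B=1; C=k**3 + 5*k**2/4 + 13*k/2 + 3/4.
Solve (k/3 + 1)·f(k+1) − (1)·f(k) = k**3 + 5*k**2/4 + 13*k/2 + 3/4.
d = 2 from the (1,0,3) case.
Solving with deg f ≤ 2: f(k) = 3*(4*k**2 - 3*k + 1)/4.
So s_k = (B(k−1)f/C)·t_k = (3*(4*k**2 - 3*k + 1)/(4*k**3 + 5*k**2 + 26*k + 3))·t_k = -(4*k**2 - 3*k + 1)*factorial(k + 2)/3**k.
s_(k+1) − s_k = -(4*k**3 + 5*k**2 + 26*k + 3)*factorial(k + 2)/(3*3**k) = t_k.
Telescope: S(n) = s_(n+1) − s_(0) = -3**(-n - 1)*(4*n**2 + 5*n + 2)*factorial(n + 3) − (-2) = (6*3**n - 4*n**5*factorial(n) - 29*n**4*factorial(n) - 76*n**3*factorial(n) - 91*n**2*factorial(n) - 52*n*factorial(n) - 12*factorial(n))/(3*3**n).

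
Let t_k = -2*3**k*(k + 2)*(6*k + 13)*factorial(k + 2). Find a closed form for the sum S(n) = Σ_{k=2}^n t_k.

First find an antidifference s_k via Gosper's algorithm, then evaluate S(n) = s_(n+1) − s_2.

r(k) = (k + 3)**2*(18*k + 57)/((k + 2)*(6*k + 13)) after simplifying.
Normal form (A,B,C) = (3*k + 9, 1, k**2 + 25*k/6 + 13/3).
Solve (3*k + 9)·f(k+1) − (1)·f(k) = k**2 + 25*k/6 + 13/3.
Degrees (1,0,2) ⇒ d ≤ 1.
Coefficient equations give f(k) = (2*k + 1)/6.
So s_k = (B(k−1)f/C)·t_k = ((2*k + 1)/((k + 2)*(6*k + 13)))·t_k = -2*3**k*(2*k + 1)*factorial(k + 2).
s_(k+1) − s_k = -2*3**k*(k + 2)*(6*k + 13)*factorial(k + 2) = t_k.
Evaluate: s_(n+1) = -6*3**n*(2*n + 3)*factorial(n + 3); subtract s_(2) = -2160 ⇒ S(n) = -12*3**n*n*factorial(n + 3) - 18*3**n*factorial(n + 3) + 2160.

S(n) = -12*3**n*n*factorial(n + 3) - 18*3**n*factorial(n + 3) + 2160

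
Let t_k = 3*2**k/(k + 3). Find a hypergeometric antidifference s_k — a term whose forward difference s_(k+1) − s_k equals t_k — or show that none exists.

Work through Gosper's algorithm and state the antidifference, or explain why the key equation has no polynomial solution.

Ratio r(k) = 2*(k + 3)/(k + 4).
Factor: A=2*k + 6; B=k + 4; C=1.
Key eq: (2*k + 6)·f(k+1) = (k + 3)·f(k) + (1).
d = -1 from the (1,1,0) case.
d = -1 < 0 ⇒ no nonzero polynomial f; not summable.

none (Gosper's algorithm certifies no s_k)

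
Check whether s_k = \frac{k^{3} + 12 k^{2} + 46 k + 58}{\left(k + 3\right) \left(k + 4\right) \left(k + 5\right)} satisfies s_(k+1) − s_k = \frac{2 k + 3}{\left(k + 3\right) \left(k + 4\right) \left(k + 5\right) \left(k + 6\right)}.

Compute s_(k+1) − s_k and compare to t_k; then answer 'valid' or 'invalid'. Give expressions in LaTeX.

Valid: the claim telescopes to t_k.

s_(k+1) = (46*k + (k + 1)**3 + 12*(k + 1)**2 + 104)/((k + 4)*(k + 5)*(k + 6))
s_(k+1) − s_k = (2*k + 3)/(k**4 + 18*k**3 + 119*k**2 + 342*k + 360)
(s_(k+1) − s_k) − t_k = 0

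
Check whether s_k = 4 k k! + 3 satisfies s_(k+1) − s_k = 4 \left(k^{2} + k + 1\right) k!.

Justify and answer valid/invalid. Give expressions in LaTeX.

valid; difference matches t_k

s_(k+1) = 4*(k + 1)*factorial(k + 1) + 3
s_(k+1) − s_k = 4*(k**2 + k + 1)*factorial(k)
(s_(k+1) − s_k) − t_k = 0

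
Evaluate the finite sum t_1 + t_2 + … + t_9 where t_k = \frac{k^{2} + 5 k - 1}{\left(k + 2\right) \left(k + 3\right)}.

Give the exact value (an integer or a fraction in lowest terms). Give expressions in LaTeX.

Σ = 29/4

Compute t_(k+1)/t_k: get (k + 2)*(5*k + (k + 1)**2 + 4)/((k + 4)*(k**2 + 5*k - 1)).
Normal form (A,B,C) = (k + 2, k + 4, k**2 + 5*k - 1).
Solve (k + 2)·f(k+1) − (k + 3)·f(k) = k**2 + 5*k - 1.
Bound: deg f ≤ 2.
Coefficient equations give f(k) = k*(2*k - 3)/2.
Then R = B(k−1)f/C = k*(k + 3)*(2*k - 3)/(2*(k**2 + 5*k - 1)), so s_k = R(k)·t_k = k*(2*k - 3)/(2*(k + 2)).
Δs = (k**2 + 5*k - 1)/(k**2 + 5*k + 6), as required.
Sum = s_(10) − s_(1); s_(10) = 85/12, s_(1) = -1/6 ⇒ 29/4.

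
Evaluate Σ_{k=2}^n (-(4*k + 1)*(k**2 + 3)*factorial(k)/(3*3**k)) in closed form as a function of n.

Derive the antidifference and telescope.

S(n) = 3**(-n - 2)*(38*3**n - 12*n**3*factorial(n) - 39*n**2*factorial(n) - 45*n*factorial(n) - 18*factorial(n))

t_(k+1)/t_k = (k + 1)*(4*k + 5)*((k + 1)**2 + 3)/(3*(4*k + 1)*(k**2 + 3)).
So A=k/3 + 1/3 and B=1, with C=k**3 + k**2/4 + 3*k + 3/4.
Key eq: (k/3 + 1/3)·f(k+1) = (1)·f(k) + (k**3 + k**2/4 + 3*k + 3/4).
deg f ≤ 2 (via 1,0,3).
Solve for f: f(k) = 3*(4*k**2 + k + 1)/4 (degree 2 ≤ 2).
Get s_k = R·t_k = -(4*k**2 + k + 1)*factorial(k)/3**k with R(k) = B(k−1)f(k)/C(k) = 3*(4*k**2 + k + 1)/((4*k + 1)*(k**2 + 3)).
Δs = -(4*k + 1)*(k**2 + 3)*factorial(k)/(3*3**k), as required.
s_(n+1) = -3**(-n - 1)*(4*n**2 + 9*n + 6)*factorial(n + 1) and s_(2) = -38/9, so S(n) = 3**(-n - 2)*(38*3**n - 12*n**3*factorial(n) - 39*n**2*factorial(n) - 45*n*factorial(n) - 18*factorial(n)).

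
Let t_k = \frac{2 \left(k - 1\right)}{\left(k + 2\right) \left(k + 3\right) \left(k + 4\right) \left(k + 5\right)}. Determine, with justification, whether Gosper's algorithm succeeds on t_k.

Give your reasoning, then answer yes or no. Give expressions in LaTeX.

Yes. s_k = - \frac{k}{\left(k + 2\right) \left(k + 3\right) \left(k + 4\right)}.

Compute t_(k+1)/t_k: get k*(k + 2)/((k - 1)*(k + 6)).
A = k + 2, B = k + 6, C = k - 1.
Need (k + 2)·f(k+1) − (k + 5)·f(k) = k - 1.
Degrees (1,1,1) ⇒ d ≤ 3.
Solve for f: f(k) = -k/2 (degree 1 ≤ 3).
So s_k = (B(k−1)f/C)·t_k = (-k*(k + 5)/(2*(k - 1)))·t_k = -k/((k + 2)*(k + 3)*(k + 4)).
Check: Δs_k = 2*(k - 1)/(k**4 + 14*k**3 + 71*k**2 + 154*k + 120). ✓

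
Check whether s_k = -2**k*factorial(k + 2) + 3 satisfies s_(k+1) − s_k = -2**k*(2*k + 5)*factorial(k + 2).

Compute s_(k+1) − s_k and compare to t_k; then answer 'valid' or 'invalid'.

valid; difference matches t_k

s_(k+1) = -2**(k + 1)*factorial(k + 3) + 3
s_(k+1) − s_k = -2**k*(2*k + 5)*factorial(k + 2)
(s_(k+1) − s_k) − t_k = 0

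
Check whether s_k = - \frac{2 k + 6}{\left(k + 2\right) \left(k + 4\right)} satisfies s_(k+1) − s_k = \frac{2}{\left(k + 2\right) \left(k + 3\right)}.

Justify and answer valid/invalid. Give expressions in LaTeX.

Invalid: residual \frac{2 \left(- 2 k - 7\right)}{k^{4} + 14 k^{3} + 71 k^{2} + 154 k + 120} ≠ 0.

s_(k+1) = 2*(-k - 4)/((k + 3)*(k + 5))
s_(k+1) − s_k = 2*(k**2 + 7*k + 13)/(k**4 + 14*k**3 + 71*k**2 + 154*k + 120)
(s_(k+1) − s_k) − t_k = 2*(-2*k - 7)/(k**4 + 14*k**3 + 71*k**2 + 154*k + 120)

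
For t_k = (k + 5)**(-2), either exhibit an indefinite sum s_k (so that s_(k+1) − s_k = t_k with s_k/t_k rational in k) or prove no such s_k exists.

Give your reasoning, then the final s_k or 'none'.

none (Gosper's algorithm certifies no s_k)

r(k) = (k + 5)**2/(k + 6)**2 after simplifying.
Take A(k)=k**2 + 10*k + 25, B(k)=k**2 + 12*k + 36, C(k)=1.
Need (k**2 + 10*k + 25)·f(k+1) − (k**2 + 10*k + 25)·f(k) = 1.
Bound: deg f ≤ 0.
f = c0 ⇒ A·f(k+1) − B(k−1)·f(k) − C = -1. The system {-1 = 0} is inconsistent; no antidifference.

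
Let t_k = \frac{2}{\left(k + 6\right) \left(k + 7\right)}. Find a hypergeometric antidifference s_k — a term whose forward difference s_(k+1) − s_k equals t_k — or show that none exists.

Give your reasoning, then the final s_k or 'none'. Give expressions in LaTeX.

r(k) = (k + 6)/(k + 8) after simplifying.
Normal form (A,B,C) = (k + 6, k + 8, 1).
Solve (k + 6)·f(k+1) − (k + 7)·f(k) = 1.
deg f ≤ 1 (via 1,1,0).
A polynomial solution: f(k) = k/6.
Get s_k = R·t_k = k/(3*(k + 6)) with R(k) = B(k−1)f(k)/C(k) = k*(k + 7)/6.
Check: Δs_k = 2/(k**2 + 13*k + 42). ✓

s_k = \frac{k}{3 \left(k + 6\right)}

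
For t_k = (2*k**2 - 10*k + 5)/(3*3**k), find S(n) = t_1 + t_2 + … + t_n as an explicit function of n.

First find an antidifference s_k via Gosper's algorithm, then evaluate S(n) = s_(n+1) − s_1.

Compute t_(k+1)/t_k: get (2*k**2 - 6*k - 3)/(3*(2*k**2 - 10*k + 5)).
Factor: A=1/3; B=1; C=k**2 - 5*k + 5/2.
Key eq: (1/3)·f(k+1) = (1)·f(k) + (k**2 - 5*k + 5/2).
deg f ≤ 2 (via 0,0,2).
Solve for f: f(k) = -3*(k**2 - 4*k + 1)/2 (degree 2 ≤ 2).
Certificate R = B(k−1)f/C = -3*(k**2 - 4*k + 1)/(2*k**2 - 10*k + 5) gives s_k = (-k**2 + 4*k - 1)/3**k.
Check: Δs_k = (2*k**2 - 10*k + 5)/(3*3**k). ✓
s_(n+1) = 3**(-n - 1)*(-n**2 + 2*n + 2) and s_(1) = 2/3, so S(n) = 3**(-n - 1)*(-2*3**n - n**2 + 2*n + 2).

S(n) = 3**(-n - 1)*(-2*3**n - n**2 + 2*n + 2)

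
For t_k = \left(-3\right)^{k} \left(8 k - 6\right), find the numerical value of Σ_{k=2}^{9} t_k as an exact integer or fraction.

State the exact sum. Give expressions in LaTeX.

Σ = -1003824

The ratio is 3*(-4*k - 1)/(4*k - 3).
Gosper form: A/B · C(k+1)/C(k) with A=-3, B=1, C=k - 3/4.
Set up (-3)·f(k+1) − (1)·f(k) − (k - 3/4) = 0.
Degrees (0,0,1) ⇒ d ≤ 1.
Solving with deg f ≤ 1: f(k) = -(2*k - 3)/8.
Get s_k = R·t_k = (-3)**k*(3 - 2*k) with R(k) = B(k−1)f(k)/C(k) = -(2*k - 3)/(2*(4*k - 3)).
s_(k+1) − s_k = (-3)**k*(8*k - 6) = t_k.
Sum = s_(10) − s_(2); s_(10) = -1003833, s_(2) = -9 ⇒ -1003824.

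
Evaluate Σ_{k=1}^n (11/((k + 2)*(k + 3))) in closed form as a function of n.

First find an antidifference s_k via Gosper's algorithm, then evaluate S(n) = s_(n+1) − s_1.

S(n) = 11*n/(3*(n + 3))

Step 1: r(k) = (k + 2)/(k + 4).
Gosper form: A/B · C(k+1)/C(k) with A=k + 2, B=k + 4, C=1.
Solve (k + 2)·f(k+1) − (k + 3)·f(k) = 1.
deg f ≤ 1 (via 1,1,0).
Match coefficients ⇒ f(k) = k/2.
R(k) = B(k−1)·f(k)/C(k) = k*(k + 3)/2; s_k = R·t_k = 11*k/(2*(k + 2)).
Verify: 11/(k**2 + 5*k + 6) matches t_k.
Σ_(k=1)^n t_k = s_(n+1) − s_(1) = (11*(n + 1)/(2*(n + 3))) − (11/6), i.e. 11*n/(3*(n + 3)).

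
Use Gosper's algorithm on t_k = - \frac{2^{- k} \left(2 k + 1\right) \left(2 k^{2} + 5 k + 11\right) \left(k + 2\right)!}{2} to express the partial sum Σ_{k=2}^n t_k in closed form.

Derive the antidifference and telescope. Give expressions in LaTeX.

S(n) = \frac{2^{- n} \left(180 \cdot 2^{n} - 4 n^{5} n! - 32 n^{4} n! - 95 n^{3} n! - 130 n^{2} n! - 81 n n! - 18 n!\right)}{2}

Ratio r(k) = (4*k**4 + 36*k**3 + 135*k**2 + 243*k + 162)/(2*(4*k**3 + 12*k**2 + 27*k + 11)).
So A=k/2 + 3/2 and B=1, with C=k**3 + 3*k**2 + 27*k/4 + 11/4.
Set up (k/2 + 3/2)·f(k+1) − (1)·f(k) − (k**3 + 3*k**2 + 27*k/4 + 11/4) = 0.
Degrees (1,0,3) ⇒ d ≤ 2.
A polynomial solution: f(k) = (2*k - 1)*(2*k + 1)/2.
So s_k = (B(k−1)f/C)·t_k = (2*(2*k - 1)/(2*k**2 + 5*k + 11))·t_k = (1 - 4*k**2)*factorial(k + 2)/2**k.
Δs = -(2*k + 1)*(2*k**2 + 5*k + 11)*factorial(k + 2)/(2*2**k), as required.
Telescope: S(n) = s_(n+1) − s_(2) = -2**(-n - 1)*(2*n + 1)*(2*n + 3)*factorial(n + 3) − (-90) = (180*2**n - 4*n**5*factorial(n) - 32*n**4*factorial(n) - 95*n**3*factorial(n) - 130*n**2*factorial(n) - 81*n*factorial(n) - 18*factorial(n))/(2*2**n).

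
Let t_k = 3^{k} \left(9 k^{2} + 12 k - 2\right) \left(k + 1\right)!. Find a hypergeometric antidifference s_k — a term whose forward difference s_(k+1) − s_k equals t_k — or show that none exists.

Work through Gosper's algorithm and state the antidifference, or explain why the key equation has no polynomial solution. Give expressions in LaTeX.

r(k) = 3*(9*k**3 + 48*k**2 + 79*k + 38)/(9*k**2 + 12*k - 2) after simplifying.
Normal form (A,B,C) = (3*k + 6, 1, k**2 + 4*k/3 - 2/9).
Set up (3*k + 6)·f(k+1) − (1)·f(k) − (k**2 + 4*k/3 - 2/9) = 0.
deg f ≤ 1 (via 1,0,2).
Solve for f: f(k) = (3*k - 4)/9 (degree 1 ≤ 1).
So s_k = (B(k−1)f/C)·t_k = ((3*k - 4)/(9*k**2 + 12*k - 2))·t_k = 3**k*(3*k - 4)*factorial(k + 1).
Δs = 3**k*(9*k**2 + 12*k - 2)*factorial(k + 1), as required.

s_k = 3^{k} \left(3 k - 4\right) \left(k + 1\right)!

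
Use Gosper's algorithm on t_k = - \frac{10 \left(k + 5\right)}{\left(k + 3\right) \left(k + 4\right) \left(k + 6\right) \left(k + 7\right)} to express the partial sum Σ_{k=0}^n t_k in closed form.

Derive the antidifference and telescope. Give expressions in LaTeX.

Ratio r(k) = (k + 3)*(k + 6)**2/((k + 5)**2*(k + 8)).
So A=k + 3 and B=k + 8, with C=k**2 + 10*k + 25.
Need (k + 3)·f(k+1) − (k + 7)·f(k) = k**2 + 10*k + 25.
d = 4 from the (1,1,2) case.
A polynomial solution: f(k) = k*(k + 4)*(k + 5)*(k + 9)/36.
Certificate R = B(k−1)f/C = k*(k + 4)*(k + 7)*(k + 9)/(36*(k + 5)) gives s_k = 5*k*(-k - 9)/(18*(k**2 + 9*k + 18)).
Verify: 10*(-k - 5)/(k**4 + 20*k**3 + 145*k**2 + 450*k + 504) matches t_k.
Evaluate: s_(n+1) = 5*(-n**2 - 11*n - 10)/(18*(n**2 + 11*n + 28)); subtract s_(0) = 0 ⇒ S(n) = 5*(-n**2 - 11*n - 10)/(18*(n**2 + 11*n + 28)).

S(n) = \frac{5 \left(- n^{2} - 11 n - 10\right)}{18 \left(n^{2} + 11 n + 28\right)}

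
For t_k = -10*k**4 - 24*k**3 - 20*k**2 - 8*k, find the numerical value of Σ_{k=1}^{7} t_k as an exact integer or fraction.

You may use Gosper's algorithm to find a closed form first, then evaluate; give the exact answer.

Compute t_(k+1)/t_k: get (5*k**4 + 32*k**3 + 76*k**2 + 80*k + 31)/(k*(5*k**3 + 12*k**2 + 10*k + 4)).
A = 1, B = 1, C = k**4 + 12*k**3/5 + 2*k**2 + 4*k/5.
Solve (1)·f(k+1) − (1)·f(k) = k**4 + 12*k**3/5 + 2*k**2 + 4*k/5.
From deg A=0, deg B=0, deg C=4: d=5.
A polynomial solution: f(k) = k*(k - 1)*(2*k**3 + 3*k**2 + k + 1)/10.
So s_k = (B(k−1)f/C)·t_k = ((k - 1)*(2*k**3 + 3*k**2 + k + 1)/(2*(5*k**3 + 12*k**2 + 10*k + 4)))·t_k = -2*k**5 - k**4 + 2*k**3 + k.
Δs = 2*k*(-5*k**3 - 12*k**2 - 10*k - 4), as required.
Sum = s_(8) − s_(1); s_(8) = -68600, s_(1) = 0 ⇒ -68600.

Σ = -68600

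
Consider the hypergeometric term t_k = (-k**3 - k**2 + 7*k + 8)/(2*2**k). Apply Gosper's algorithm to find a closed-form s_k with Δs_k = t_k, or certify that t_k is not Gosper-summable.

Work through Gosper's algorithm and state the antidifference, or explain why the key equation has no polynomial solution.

The ratio is (k**3/2 + 2*k**2 - k - 13/2)/(k**3 + k**2 - 7*k - 8).
Gosper form: A/B · C(k+1)/C(k) with A=1/2, B=1, C=k**3 + k**2 - 7*k - 8.
Key eq: (1/2)·f(k+1) = (1)·f(k) + (k**3 + k**2 - 7*k - 8).
d = 3 from the (0,0,3) case.
Coefficient equations give f(k) = -2*(k + 1)*(k**2 + 3*k + 1).
R(k) = B(k−1)·f(k)/C(k) = -2*(k + 1)*(k**2 + 3*k + 1)/(k**3 + k**2 - 7*k - 8); s_k = R·t_k = (k**3 + 4*k**2 + 4*k + 1)/2**k.
Δs = (-k**3 - k**2 + 7*k + 8)/(2*2**k), as required.

s_k = (k**3 + 4*k**2 + 4*k + 1)/2**k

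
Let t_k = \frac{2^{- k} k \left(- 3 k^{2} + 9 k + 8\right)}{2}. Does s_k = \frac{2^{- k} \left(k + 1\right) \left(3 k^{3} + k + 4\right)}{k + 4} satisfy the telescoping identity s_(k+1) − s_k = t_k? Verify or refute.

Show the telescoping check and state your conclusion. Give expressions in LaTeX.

s_(k+1) = (k + 2)*(k + 3*(k + 1)**3 + 5)/(2*2**k*(k + 5))
s_(k+1) − s_k = (-3*k**5 - 9*k**4 + 56*k**3 + 120*k**2 + 70*k + 24)/(2*2**k*(k**2 + 9*k + 20))
(s_(k+1) − s_k) − t_k = 3*(3*k**4 + 9*k**3 - 44*k**2 - 30*k + 8)/(2*2**k*(k**2 + 9*k + 20))

Invalid: residual \frac{3 \cdot 2^{- k} \left(3 k^{4} + 9 k^{3} - 44 k^{2} - 30 k + 8\right)}{2 \left(k^{2} + 9 k + 20\right)} ≠ 0.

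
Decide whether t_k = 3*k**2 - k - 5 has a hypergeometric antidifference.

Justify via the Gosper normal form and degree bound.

Compute t_(k+1)/t_k: get (k - 3*(k + 1)**2 + 6)/(-3*k**2 + k + 5).
A = 1, B = 1, C = k**2 - k/3 - 5/3.
Need (1)·f(k+1) − (1)·f(k) = k**2 - k/3 - 5/3.
Degrees (0,0,2) ⇒ d ≤ 3.
Coefficient equations give f(k) = k*(k**2 - 2*k - 4)/3.
R(k) = B(k−1)·f(k)/C(k) = k*(k**2 - 2*k - 4)/(3*k**2 - k - 5); s_k = R·t_k = k*(k**2 - 2*k - 4).
Δs = 3*k**2 - k - 5, as required.

Yes. s_k = k*(k**2 - 2*k - 4).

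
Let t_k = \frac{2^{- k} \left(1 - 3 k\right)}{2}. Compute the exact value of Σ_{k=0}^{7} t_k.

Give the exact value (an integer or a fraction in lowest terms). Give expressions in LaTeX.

Compute t_(k+1)/t_k: get (3*k + 2)/(2*(3*k - 1)).
Take A(k)=1/2, B(k)=1, C(k)=k - 1/3.
Need (1/2)·f(k+1) − (1)·f(k) = k - 1/3.
d = 1 from the (0,0,1) case.
Solve for f: f(k) = -2*(3*k + 2)/3 (degree 1 ≤ 1).
So s_k = (B(k−1)f/C)·t_k = (-2*(3*k + 2)/(3*k - 1))·t_k = (3*k + 2)/2**k.
Check: Δs_k = (1 - 3*k)/(2*2**k). ✓
Σ_(k=0)^(7) t_k = s_(8) − s_(0) = 13/128 − (2) = -243/128.

Σ = -243/128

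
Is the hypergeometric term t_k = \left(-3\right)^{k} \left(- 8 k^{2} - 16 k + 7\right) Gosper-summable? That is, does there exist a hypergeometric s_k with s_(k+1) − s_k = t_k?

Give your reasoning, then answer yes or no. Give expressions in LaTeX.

Ratio r(k) = 3*(-8*k**2 - 32*k - 17)/(8*k**2 + 16*k - 7).
Gosper form: A/B · C(k+1)/C(k) with A=-3, B=1, C=k**2 + 2*k - 7/8.
Key eq: (-3)·f(k+1) = (1)·f(k) + (k**2 + 2*k - 7/8).
Degrees (0,0,2) ⇒ d ≤ 2.
Coefficient equations give f(k) = -(2*k**2 + k - 4)/8.
Get s_k = R·t_k = (-3)**k*(2*k**2 + k - 4) with R(k) = B(k−1)f(k)/C(k) = -(2*k**2 + k - 4)/(8*k**2 + 16*k - 7).
s_(k+1) − s_k = (-3)**k*(-8*k**2 - 16*k + 7) = t_k.

Yes. s_k = \left(-3\right)^{k} \left(2 k^{2} + k - 4\right).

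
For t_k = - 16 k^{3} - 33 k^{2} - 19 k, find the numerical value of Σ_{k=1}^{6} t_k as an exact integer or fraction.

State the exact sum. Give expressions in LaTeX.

r(k) = (16*k**3 + 81*k**2 + 133*k + 68)/(k*(16*k**2 + 33*k + 19)) after simplifying.
Gosper form: A/B · C(k+1)/C(k) with A=1, B=1, C=k**3 + 33*k**2/16 + 19*k/16.
Solve (1)·f(k+1) − (1)·f(k) = k**3 + 33*k**2/16 + 19*k/16.
Bound: deg f ≤ 4.
Solving with deg f ≤ 4: f(k) = k*(k - 1)*(4*k**2 + 7*k + 4)/16.
Get s_k = R·t_k = k*(-4*k**3 - 3*k**2 + 3*k + 4) with R(k) = B(k−1)f(k)/C(k) = (k - 1)*(4*k**2 + 7*k + 4)/(16*k**2 + 33*k + 19).
Check: Δs_k = k*(-16*k**2 - 33*k - 19). ✓
Sum = s_(7) − s_(1); s_(7) = -10458, s_(1) = 0 ⇒ -10458.

Σ = -10458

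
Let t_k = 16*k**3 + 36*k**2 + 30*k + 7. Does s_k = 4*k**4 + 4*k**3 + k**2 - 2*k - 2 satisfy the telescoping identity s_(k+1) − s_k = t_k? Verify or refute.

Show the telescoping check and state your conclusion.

Valid: the claim telescopes to t_k.

s_(k+1) = 4*k**4 + 20*k**3 + 37*k**2 + 28*k + 5
s_(k+1) − s_k = 16*k**3 + 36*k**2 + 30*k + 7
(s_(k+1) − s_k) − t_k = 0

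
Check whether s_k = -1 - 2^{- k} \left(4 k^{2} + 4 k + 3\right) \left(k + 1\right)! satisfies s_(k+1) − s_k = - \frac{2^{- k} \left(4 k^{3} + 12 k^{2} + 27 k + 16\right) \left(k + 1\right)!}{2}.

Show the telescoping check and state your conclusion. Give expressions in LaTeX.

s_(k+1) = -2**(-k - 1)*(4*k + 4*(k + 1)**2 + 7)*factorial(k + 2) - 1
s_(k+1) − s_k = -(4*k**3 + 12*k**2 + 27*k + 16)*factorial(k + 1)/(2*2**k)
(s_(k+1) − s_k) − t_k = 0

Valid: the claim telescopes to t_k.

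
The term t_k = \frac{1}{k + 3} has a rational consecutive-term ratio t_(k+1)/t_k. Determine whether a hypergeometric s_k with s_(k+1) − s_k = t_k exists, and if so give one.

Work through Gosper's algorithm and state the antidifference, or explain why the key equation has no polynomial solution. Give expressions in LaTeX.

none (Gosper's algorithm certifies no s_k)

Step 1: r(k) = (k + 3)/(k + 4).
A = k + 3, B = k + 4, C = 1.
Key eq: (k + 3)·f(k+1) = (k + 3)·f(k) + (1).
deg f ≤ 0 (via 1,1,0).
Write f(k) = c0. Then LHS − RHS = -1, requiring -1 = 0: contradictory. No certificate.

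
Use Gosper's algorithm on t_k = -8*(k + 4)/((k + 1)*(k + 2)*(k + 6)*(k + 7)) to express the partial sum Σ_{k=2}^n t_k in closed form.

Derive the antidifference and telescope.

t_(k+1)/t_k = (k + 1)*(k + 5)*(k + 6)/((k + 3)*(k + 4)*(k + 8)).
Factor: A=k + 1; B=k + 8; C=k**4 + 16*k**3 + 95*k**2 + 248*k + 240.
Key eq: (k + 1)·f(k+1) = (k + 7)·f(k) + (k**4 + 16*k**3 + 95*k**2 + 248*k + 240).
Bound: deg f ≤ 6.
Match coefficients ⇒ f(k) = k*(k + 2)*(k + 3)*(k + 4)*(k + 5)*(k + 7)/12.
Certificate R = B(k−1)f/C = k*(k + 2)*(k + 7)**2/(12*(k + 4)) gives s_k = 2*k*(-k - 7)/(3*(k**2 + 7*k + 6)).
s_(k+1) − s_k = 8*(-k - 4)/(k**4 + 16*k**3 + 83*k**2 + 152*k + 84) = t_k.
s_(n+1) = 2*(-n**2 - 9*n - 8)/(3*(n**2 + 9*n + 14)) and s_(2) = -1/2, so S(n) = (-n**2 - 9*n + 10)/(6*(n**2 + 9*n + 14)).

S(n) = (-n**2 - 9*n + 10)/(6*(n**2 + 9*n + 14))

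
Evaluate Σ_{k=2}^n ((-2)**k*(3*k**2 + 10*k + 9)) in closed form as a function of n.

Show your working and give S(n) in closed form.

Ratio r(k) = 2*(-3*k**2 - 16*k - 22)/(3*k**2 + 10*k + 9).
Gosper form: A/B · C(k+1)/C(k) with A=-2, B=1, C=k**2 + 10*k/3 + 3.
Key eq: (-2)·f(k+1) = (1)·f(k) + (k**2 + 10*k/3 + 3).
Bound: deg f ≤ 2.
A polynomial solution: f(k) = -(k + 1)**2/3.
Then R = B(k−1)f/C = -(k + 1)**2/(3*k**2 + 10*k + 9), so s_k = R(k)·t_k = (-2)**k*(-k**2 - 2*k - 1).
Check: Δs_k = (-2)**k*(3*k**2 + 10*k + 9). ✓
Telescope: S(n) = s_(n+1) − s_(2) = 2*(-2)**n*(n**2 + 4*n + 4) − (-36) = 2*(-2)**n*n**2 + 8*(-2)**n*n + 8*(-2)**n + 36.

S(n) = 2*(-2)**n*n**2 + 8*(-2)**n*n + 8*(-2)**n + 36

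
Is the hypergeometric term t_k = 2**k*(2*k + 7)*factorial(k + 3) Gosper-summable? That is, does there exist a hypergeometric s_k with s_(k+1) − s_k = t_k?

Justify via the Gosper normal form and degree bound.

Compute t_(k+1)/t_k: get 2*(k + 4)*(2*k + 9)/(2*k + 7).
Gosper form: A/B · C(k+1)/C(k) with A=2*k + 8, B=1, C=k + 7/2.
Need (2*k + 8)·f(k+1) − (1)·f(k) = k + 7/2.
deg f ≤ 0 (via 1,0,1).
A polynomial solution: f(k) = 1/2.
So s_k = (B(k−1)f/C)·t_k = (1/(2*k + 7))·t_k = 2**k*factorial(k + 3).
s_(k+1) − s_k = 2**k*(2*k + 7)*factorial(k + 3) = t_k.

Yes. s_k = 2**k*factorial(k + 3).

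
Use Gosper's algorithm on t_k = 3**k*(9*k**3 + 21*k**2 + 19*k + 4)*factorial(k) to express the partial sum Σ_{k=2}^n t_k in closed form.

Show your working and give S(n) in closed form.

Step 1: r(k) = 3*(9*k**4 + 57*k**3 + 136*k**2 + 141*k + 53)/(9*k**3 + 21*k**2 + 19*k + 4).
Gosper form: A/B · C(k+1)/C(k) with A=3*k + 3, B=1, C=k**3 + 7*k**2/3 + 19*k/9 + 4/9.
Solve (3*k + 3)·f(k+1) − (1)·f(k) = k**3 + 7*k**2/3 + 19*k/9 + 4/9.
Bound: deg f ≤ 2.
Coefficient equations give f(k) = (3*k**2 - k - 1)/9.
Certificate R = B(k−1)f/C = (3*k**2 - k - 1)/(9*k**3 + 21*k**2 + 19*k + 4) gives s_k = 3**k*(3*k**2 - k - 1)*factorial(k).
Check: Δs_k = 3**k*(9*k**3 + 21*k**2 + 19*k + 4)*factorial(k). ✓
Telescope: S(n) = s_(n+1) − s_(2) = 3**(n + 1)*(3*n**2 + 5*n + 1)*factorial(n + 1) − (162) = 9*3**n*n**3*factorial(n) + 24*3**n*n**2*factorial(n) + 18*3**n*n*factorial(n) + 3*3**n*factorial(n) - 162.

S(n) = 9*3**n*n**3*factorial(n) + 24*3**n*n**2*factorial(n) + 18*3**n*n*factorial(n) + 3*3**n*factorial(n) - 162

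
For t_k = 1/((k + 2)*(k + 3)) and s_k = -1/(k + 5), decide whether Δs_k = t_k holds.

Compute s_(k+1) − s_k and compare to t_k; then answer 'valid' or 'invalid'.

Invalid: residual 6*(-k - 4)/(k**4 + 16*k**3 + 91*k**2 + 216*k + 180) ≠ 0.

s_(k+1) = -1/(k + 6)
s_(k+1) − s_k = 1/((k + 5)*(k + 6))
(s_(k+1) − s_k) − t_k = 6*(-k - 4)/(k**4 + 16*k**3 + 91*k**2 + 216*k + 180)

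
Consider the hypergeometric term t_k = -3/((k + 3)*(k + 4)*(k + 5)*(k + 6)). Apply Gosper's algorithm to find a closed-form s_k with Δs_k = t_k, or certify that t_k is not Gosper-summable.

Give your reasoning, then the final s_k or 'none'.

s_k = k*(-k**2 - 12*k - 47)/(60*(k + 3)*(k + 4)*(k + 5))

Ratio r(k) = (k + 3)/(k + 7).
Take A(k)=k + 3, B(k)=k + 7, C(k)=1.
f must satisfy (k + 3)·f(k+1) − (k + 6)·f(k) = 1.
d = 3 from the (1,1,0) case.
Solving with deg f ≤ 3: f(k) = k*(k**2 + 12*k + 47)/180.
R(k) = B(k−1)·f(k)/C(k) = k*(k + 6)*(k**2 + 12*k + 47)/180; s_k = R·t_k = k*(-k**2 - 12*k - 47)/(60*(k + 3)*(k + 4)*(k + 5)).
Δs = -3/(k**4 + 18*k**3 + 119*k**2 + 342*k + 360), as required.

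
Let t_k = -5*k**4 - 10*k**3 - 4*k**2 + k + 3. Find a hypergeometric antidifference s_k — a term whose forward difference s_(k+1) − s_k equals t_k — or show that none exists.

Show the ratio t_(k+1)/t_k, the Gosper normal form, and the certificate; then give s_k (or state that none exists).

s_k = k*(-k**4 + 2*k**2 + 2)

Step 1: r(k) = (5*k**4 + 30*k**3 + 64*k**2 + 57*k + 15)/(5*k**4 + 10*k**3 + 4*k**2 - k - 3).
Normal form (A,B,C) = (1, 1, k**4 + 2*k**3 + 4*k**2/5 - k/5 - 3/5).
Set up (1)·f(k+1) − (1)·f(k) − (k**4 + 2*k**3 + 4*k**2/5 - k/5 - 3/5) = 0.
From deg A=0, deg B=0, deg C=4: d=5.
A polynomial solution: f(k) = k*(k**4 - 2*k**2 - 2)/5.
Certificate R = B(k−1)f/C = k*(k**4 - 2*k**2 - 2)/(5*k**4 + 10*k**3 + 4*k**2 - k - 3) gives s_k = k*(-k**4 + 2*k**2 + 2).
Check: Δs_k = -5*k**4 - 10*k**3 - 4*k**2 + k + 3. ✓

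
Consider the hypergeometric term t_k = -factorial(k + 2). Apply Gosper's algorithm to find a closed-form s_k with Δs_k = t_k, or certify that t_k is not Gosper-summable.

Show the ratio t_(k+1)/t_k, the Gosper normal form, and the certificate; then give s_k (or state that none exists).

Compute t_(k+1)/t_k: get k + 3.
Normal form (A,B,C) = (k + 3, 1, 1).
Solve (k + 3)·f(k+1) − (1)·f(k) = 1.
deg f ≤ -1 (via 1,0,0).
Negative degree bound (-1): no f exists, t_k not Gosper-summable.

none (Gosper's algorithm certifies no s_k)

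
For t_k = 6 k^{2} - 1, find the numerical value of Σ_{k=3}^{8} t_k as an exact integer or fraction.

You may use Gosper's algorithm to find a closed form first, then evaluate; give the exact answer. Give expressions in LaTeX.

Σ = 1188

r(k) = (6*(k + 1)**2 - 1)/(6*k**2 - 1) after simplifying.
Factor: A=1; B=1; C=k**2 - 1/6.
Solve (1)·f(k+1) − (1)·f(k) = k**2 - 1/6.
Bound: deg f ≤ 3.
A polynomial solution: f(k) = k**2*(2*k - 3)/6.
So s_k = (B(k−1)f/C)·t_k = (k**2*(2*k - 3)/(6*k**2 - 1))·t_k = k**2*(2*k - 3).
Check: Δs_k = 6*k**2 - 1. ✓
Σ_(k=3)^(8) t_k = s_(9) − s_(3) = 1215 − (27) = 1188.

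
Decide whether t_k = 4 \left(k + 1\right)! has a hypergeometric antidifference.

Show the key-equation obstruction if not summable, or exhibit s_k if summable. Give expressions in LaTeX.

Compute t_(k+1)/t_k: get k + 2.
Factor: A=k + 2; B=1; C=1.
Set up (k + 2)·f(k+1) − (1)·f(k) − (1) = 0.
From deg A=1, deg B=0, deg C=0: d=-1.
Bound -1 < 0, so the key equation has no polynomial solution.

No — negative degree bound, so no certificate f.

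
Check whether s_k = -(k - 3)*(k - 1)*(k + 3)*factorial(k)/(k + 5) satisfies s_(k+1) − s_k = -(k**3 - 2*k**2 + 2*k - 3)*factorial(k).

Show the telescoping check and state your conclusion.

s_(k+1) = -k*(k - 2)*(k + 4)*factorial(k + 1)/(k + 6)
s_(k+1) − s_k = -(k**5 + 7*k**4 + 4*k**3 - 23*k**2 + 5*k - 54)*factorial(k)/((k + 5)*(k + 6))
(s_(k+1) − s_k) − t_k = 2*(k**4 + 3*k**3 - 9*k**2 + 11*k - 18)*factorial(k)/((k + 5)*(k + 6))

Invalid: residual 2*(k**4 + 3*k**3 - 9*k**2 + 11*k - 18)*factorial(k)/((k + 5)*(k + 6)) ≠ 0.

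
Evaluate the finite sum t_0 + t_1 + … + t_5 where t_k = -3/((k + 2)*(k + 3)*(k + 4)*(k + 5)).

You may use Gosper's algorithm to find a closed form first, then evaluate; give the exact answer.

The ratio is (k + 2)/(k + 6).
Factor: A=k + 2; B=k + 6; C=1.
f must satisfy (k + 2)·f(k+1) − (k + 5)·f(k) = 1.
deg f ≤ 3 (via 1,1,0).
Solving with deg f ≤ 3: f(k) = k*(k**2 + 9*k + 26)/72.
Certificate R = B(k−1)f/C = k*(k + 5)*(k**2 + 9*k + 26)/72 gives s_k = k*(-k**2 - 9*k - 26)/(24*(k + 2)*(k + 3)*(k + 4)).
Verify: -3/(k**4 + 14*k**3 + 71*k**2 + 154*k + 120) matches t_k.
Telescoping: Σ = s_(6) − s_(0) = -29/720 − (0) = -29/720.

Σ = -29/720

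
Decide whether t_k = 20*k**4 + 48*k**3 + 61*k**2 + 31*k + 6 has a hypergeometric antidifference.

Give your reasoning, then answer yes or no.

Compute t_(k+1)/t_k: get (20*k**4 + 128*k**3 + 325*k**2 + 377*k + 166)/(20*k**4 + 48*k**3 + 61*k**2 + 31*k + 6).
Take A(k)=1, B(k)=1, C(k)=k**4 + 12*k**3/5 + 61*k**2/20 + 31*k/20 + 3/10.
f must satisfy (1)·f(k+1) − (1)·f(k) = k**4 + 12*k**3/5 + 61*k**2/20 + 31*k/20 + 3/10.
From deg A=0, deg B=0, deg C=4: d=5.
Solve for f: f(k) = k**2*(4*k**3 + 2*k**2 + 3*k - 3)/20 (degree 5 ≤ 5).
Get s_k = R·t_k = k**2*(4*k**3 + 2*k**2 + 3*k - 3) with R(k) = B(k−1)f(k)/C(k) = k**2*(4*k**3 + 2*k**2 + 3*k - 3)/(20*k**4 + 48*k**3 + 61*k**2 + 31*k + 6).
Check: Δs_k = 20*k**4 + 48*k**3 + 61*k**2 + 31*k + 6. ✓

Yes. s_k = k**2*(4*k**3 + 2*k**2 + 3*k - 3).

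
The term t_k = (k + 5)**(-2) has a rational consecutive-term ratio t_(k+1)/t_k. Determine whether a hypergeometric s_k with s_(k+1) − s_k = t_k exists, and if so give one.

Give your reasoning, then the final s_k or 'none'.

Step 1: r(k) = (k + 5)**2/(k + 6)**2.
Factor: A=k**2 + 10*k + 25; B=k**2 + 12*k + 36; C=1.
f must satisfy (k**2 + 10*k + 25)·f(k+1) − (k**2 + 10*k + 25)·f(k) = 1.
Degrees (2,2,0) ⇒ d ≤ 0.
f = c0 ⇒ A·f(k+1) − B(k−1)·f(k) − C = -1. The system {-1 = 0} is inconsistent; no antidifference.

none — t_k is not Gosper-summable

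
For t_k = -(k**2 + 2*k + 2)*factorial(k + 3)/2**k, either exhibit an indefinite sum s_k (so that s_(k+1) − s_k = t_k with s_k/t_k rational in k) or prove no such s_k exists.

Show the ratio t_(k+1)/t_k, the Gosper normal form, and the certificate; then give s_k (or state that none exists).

t_(k+1)/t_k = (k + 4)*(2*k + (k + 1)**2 + 4)/(2*(k**2 + 2*k + 2)).
Gosper form: A/B · C(k+1)/C(k) with A=k/2 + 2, B=1, C=k**2 + 2*k + 2.
Key eq: (k/2 + 2)·f(k+1) = (1)·f(k) + (k**2 + 2*k + 2).
Degrees (1,0,2) ⇒ d ≤ 1.
A polynomial solution: f(k) = 2*(k - 1).
So s_k = (B(k−1)f/C)·t_k = (2*(k - 1)/(k**2 + 2*k + 2))·t_k = -2**(1 - k)*(k - 1)*factorial(k + 3).
Δs = -(k**2 + 2*k + 2)*factorial(k + 3)/2**k, as required.

s_k = -2**(1 - k)*(k - 1)*factorial(k + 3)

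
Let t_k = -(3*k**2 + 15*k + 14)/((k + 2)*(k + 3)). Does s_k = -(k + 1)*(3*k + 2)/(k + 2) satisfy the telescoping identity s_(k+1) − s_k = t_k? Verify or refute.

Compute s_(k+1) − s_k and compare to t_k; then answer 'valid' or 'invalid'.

valid; difference matches t_k

s_(k+1) = -(k + 2)*(3*k + 5)/(k + 3)
s_(k+1) − s_k = (-3*k**2 - 15*k - 14)/(k**2 + 5*k + 6)
(s_(k+1) − s_k) − t_k = 0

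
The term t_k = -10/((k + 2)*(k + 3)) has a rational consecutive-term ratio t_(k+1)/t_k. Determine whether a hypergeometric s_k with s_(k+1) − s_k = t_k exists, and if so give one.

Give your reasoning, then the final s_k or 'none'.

Step 1: r(k) = (k + 2)/(k + 4).
Factor: A=k + 2; B=k + 4; C=1.
Set up (k + 2)·f(k+1) − (k + 3)·f(k) − (1) = 0.
deg f ≤ 1 (via 1,1,0).
Match coefficients ⇒ f(k) = k/2.
Certificate R = B(k−1)f/C = k*(k + 3)/2 gives s_k = -5*k/(k + 2).
Δs = -10/(k**2 + 5*k + 6), as required.

s_k = -5*k/(k + 2)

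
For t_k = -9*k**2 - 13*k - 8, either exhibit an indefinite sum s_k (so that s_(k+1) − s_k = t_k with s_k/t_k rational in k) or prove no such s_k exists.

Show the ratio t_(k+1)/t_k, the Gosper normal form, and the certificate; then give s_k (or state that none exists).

t_(k+1)/t_k = (9*k**2 + 31*k + 30)/(9*k**2 + 13*k + 8).
Normal form (A,B,C) = (1, 1, k**2 + 13*k/9 + 8/9).
f must satisfy (1)·f(k+1) − (1)·f(k) = k**2 + 13*k/9 + 8/9.
Degrees (0,0,2) ⇒ d ≤ 3.
Match coefficients ⇒ f(k) = k*(3*k**2 + 2*k + 3)/9.
Certificate R = B(k−1)f/C = k*(3*k**2 + 2*k + 3)/(9*k**2 + 13*k + 8) gives s_k = k*(-3*k**2 - 2*k - 3).
Δs = -9*k**2 - 13*k - 8, as required.

s_k = k*(-3*k**2 - 2*k - 3)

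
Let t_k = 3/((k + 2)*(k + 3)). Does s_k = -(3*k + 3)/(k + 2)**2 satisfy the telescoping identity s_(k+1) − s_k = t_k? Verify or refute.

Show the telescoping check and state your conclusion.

s_(k+1) = 3*(-k - 2)/(k + 3)**2
s_(k+1) − s_k = 3*(k**2 + 3*k + 1)/(k**4 + 10*k**3 + 37*k**2 + 60*k + 36)
(s_(k+1) − s_k) − t_k = 3*(-2*k - 5)/(k**4 + 10*k**3 + 37*k**2 + 60*k + 36)

Invalid: residual 3*(-2*k - 5)/(k**4 + 10*k**3 + 37*k**2 + 60*k + 36) ≠ 0.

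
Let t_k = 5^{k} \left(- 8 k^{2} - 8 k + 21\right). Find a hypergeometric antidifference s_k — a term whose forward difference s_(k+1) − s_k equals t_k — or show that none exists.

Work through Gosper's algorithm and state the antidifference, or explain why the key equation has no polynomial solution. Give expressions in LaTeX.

Compute t_(k+1)/t_k: get 5*(8*k**2 + 24*k - 5)/(8*k**2 + 8*k - 21).
Factor: A=5; B=1; C=k**2 + k - 21/8.
Solve (5)·f(k+1) − (1)·f(k) = k**2 + k - 21/8.
deg f ≤ 2 (via 0,0,2).
Solve for f: f(k) = (2*k**2 - 3*k - 4)/8 (degree 2 ≤ 2).
So s_k = (B(k−1)f/C)·t_k = ((2*k**2 - 3*k - 4)/(8*k**2 + 8*k - 21))·t_k = 5**k*(-2*k**2 + 3*k + 4).
s_(k+1) − s_k = 5**k*(-8*k**2 - 8*k + 21) = t_k.

s_k = 5^{k} \left(- 2 k^{2} + 3 k + 4\right)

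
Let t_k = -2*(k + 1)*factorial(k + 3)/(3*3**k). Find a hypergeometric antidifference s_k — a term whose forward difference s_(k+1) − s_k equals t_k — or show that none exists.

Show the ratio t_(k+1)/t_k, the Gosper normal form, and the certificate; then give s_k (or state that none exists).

t_(k+1)/t_k = (k + 2)*(k + 4)/(3*(k + 1)).
Gosper form: A/B · C(k+1)/C(k) with A=k/3 + 4/3, B=1, C=k + 1.
Key eq: (k/3 + 4/3)·f(k+1) = (1)·f(k) + (k + 1).
deg f ≤ 0 (via 1,0,1).
Solving with deg f ≤ 0: f(k) = 3.
Certificate R = B(k−1)f/C = 3/(k + 1) gives s_k = -2*factorial(k + 3)/3**k.
Verify: -2*(k + 1)*factorial(k + 3)/(3*3**k) matches t_k.

s_k = -2*factorial(k + 3)/3**k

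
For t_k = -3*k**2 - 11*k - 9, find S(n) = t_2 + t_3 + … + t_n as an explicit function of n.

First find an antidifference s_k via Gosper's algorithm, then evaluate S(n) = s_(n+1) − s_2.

S(n) = -n**3 - 7*n**2 - 15*n + 23

t_(k+1)/t_k = (3*k**2 + 17*k + 23)/(3*k**2 + 11*k + 9).
Gosper form: A/B · C(k+1)/C(k) with A=1, B=1, C=k**2 + 11*k/3 + 3.
Key eq: (1)·f(k+1) = (1)·f(k) + (k**2 + 11*k/3 + 3).
From deg A=0, deg B=0, deg C=2: d=3.
Solve for f: f(k) = k*(k + 2)**2/3 (degree 3 ≤ 3).
Then R = B(k−1)f/C = k*(k + 2)**2/(3*k**2 + 11*k + 9), so s_k = R(k)·t_k = k*(-k**2 - 4*k - 4).
Δs = -3*k**2 - 11*k - 9, as required.
Σ_(k=2)^n t_k = s_(n+1) − s_(2) = (-n**3 - 7*n**2 - 15*n - 9) − (-32), i.e. -n**3 - 7*n**2 - 15*n + 23.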